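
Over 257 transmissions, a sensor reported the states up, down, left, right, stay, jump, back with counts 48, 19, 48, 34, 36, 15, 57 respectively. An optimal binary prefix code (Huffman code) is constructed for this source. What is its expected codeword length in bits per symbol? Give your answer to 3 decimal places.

2.724 bits/symbol

Probabilities are the counts divided by 257.
Repeatedly combine the two least-probable nodes; the expected code length is the sum of the merged weights.
merge 15/257 + 19/257 → 34/257
merge 34/257 + 34/257 → 68/257
merge 36/257 + 48/257 → 84/257
merge 48/257 + 57/257 → 105/257
merge 68/257 + 84/257 → 152/257
merge 105/257 + 152/257 → 1
L = 34/257 + 68/257 + 84/257 + 105/257 + 152/257 + 1 = 700/257 ≈ 2.724 bits/symbol.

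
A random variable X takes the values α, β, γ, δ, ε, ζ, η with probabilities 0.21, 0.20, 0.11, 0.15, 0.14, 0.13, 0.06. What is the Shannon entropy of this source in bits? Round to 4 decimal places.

H = −Σ pᵢ log₂ pᵢ.
−0.21·log₂(0.21) = 0.4728
−0.20·log₂(0.20) = 0.4644
−0.11·log₂(0.11) = 0.3503
−0.15·log₂(0.15) = 0.4105
−0.14·log₂(0.14) = 0.3971
−0.13·log₂(0.13) = 0.3826
−0.06·log₂(0.06) = 0.2435
Sum ≈ 2.7213 → 2.7213 bits.

2.7213 bits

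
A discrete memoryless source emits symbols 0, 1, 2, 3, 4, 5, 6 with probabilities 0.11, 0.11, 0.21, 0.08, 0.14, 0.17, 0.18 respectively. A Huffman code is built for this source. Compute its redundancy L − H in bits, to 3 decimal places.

Entropy H = −Σ p log₂ p ≈ 2.7419 bits.
Huffman merges: 2/25+11/100→19/100; 11/100+7/50→1/4; 17/100+9/50→7/20; 19/100+21/100→2/5; 1/4+7/20→3/5; 2/5+3/5→1. L = 279/100 ≈ 2.7900.
L − H = 2.7900 − 2.7419 = 0.048 bits.

0.048 bits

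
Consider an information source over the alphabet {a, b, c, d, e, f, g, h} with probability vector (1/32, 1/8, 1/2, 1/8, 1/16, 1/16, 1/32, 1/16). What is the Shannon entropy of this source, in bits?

Each probability is a power of 1/2, so log₂(1/p) is an integer.
H = Σ p·log₂(1/p) = 1/32·5 + 1/8·3 + 1/2·1 + 1/8·3 + 1/16·4 + 1/16·4 + 1/32·5 + 1/16·4 = 2.3125 bits.

2.3125 bits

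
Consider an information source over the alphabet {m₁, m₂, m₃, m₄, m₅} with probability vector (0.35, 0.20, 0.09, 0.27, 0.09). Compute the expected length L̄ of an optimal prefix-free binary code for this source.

Repeatedly combine the two least-probable nodes; the expected code length is the sum of the merged weights.
merge 9/100 + 9/100 → 9/50
merge 9/50 + 1/5 → 19/50
merge 27/100 + 7/20 → 31/50
merge 19/50 + 31/50 → 1
L = 9/50 + 19/50 + 31/50 + 1 = 109/50 = 2.18 bits/symbol.

2.18 bits/symbol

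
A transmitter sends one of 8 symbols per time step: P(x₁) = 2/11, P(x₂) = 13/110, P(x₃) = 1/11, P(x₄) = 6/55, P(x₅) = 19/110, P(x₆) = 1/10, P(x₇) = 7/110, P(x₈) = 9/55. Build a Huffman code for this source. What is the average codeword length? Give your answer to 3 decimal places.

2.973 bits/symbol

Repeatedly combine the two least-probable nodes; the expected code length is the sum of the merged weights.
merge 7/110 + 1/11 → 17/110
merge 1/10 + 6/55 → 23/110
merge 13/110 + 17/110 → 3/11
merge 9/55 + 19/110 → 37/110
merge 2/11 + 23/110 → 43/110
merge 3/11 + 37/110 → 67/110
merge 43/110 + 67/110 → 1
L = 17/110 + 23/110 + 3/11 + 37/110 + 43/110 + 67/110 + 1 = 327/110 ≈ 2.973 bits/symbol.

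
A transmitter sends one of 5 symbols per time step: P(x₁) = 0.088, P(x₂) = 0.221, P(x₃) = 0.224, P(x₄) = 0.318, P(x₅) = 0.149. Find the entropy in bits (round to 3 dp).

2.208 bits

H = −Σ pᵢ log₂ pᵢ.
−0.088·log₂(0.088) = 0.3086
−0.221·log₂(0.221) = 0.4813
−0.224·log₂(0.224) = 0.4835
−0.318·log₂(0.318) = 0.5256
−0.149·log₂(0.149) = 0.4092
Sum ≈ 2.2082 → 2.208 bits.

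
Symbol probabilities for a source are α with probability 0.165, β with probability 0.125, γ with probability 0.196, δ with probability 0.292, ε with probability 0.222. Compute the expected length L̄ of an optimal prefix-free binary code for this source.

Repeatedly combine the two least-probable nodes; the expected code length is the sum of the merged weights.
merge 1/8 + 33/200 → 29/100
merge 49/250 + 111/500 → 209/500
merge 29/100 + 73/250 → 291/500
merge 209/500 + 291/500 → 1
L = 29/100 + 209/500 + 291/500 + 1 = 229/100 = 2.29 bits/symbol.

2.29 bits/symbol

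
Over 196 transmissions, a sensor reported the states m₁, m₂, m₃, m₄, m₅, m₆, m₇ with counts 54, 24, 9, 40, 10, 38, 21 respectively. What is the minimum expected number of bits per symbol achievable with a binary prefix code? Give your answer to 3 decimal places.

Probabilities are the counts divided by 196.
Repeatedly combine the two least-probable nodes; the expected code length is the sum of the merged weights.
merge 9/196 + 5/98 → 19/196
merge 19/196 + 3/28 → 10/49
merge 6/49 + 19/98 → 31/98
merge 10/49 + 10/49 → 20/49
merge 27/98 + 31/98 → 29/49
merge 20/49 + 29/49 → 1
L = 19/196 + 10/49 + 31/98 + 20/49 + 29/49 + 1 = 513/196 ≈ 2.617 bits/symbol.

2.617 bits/symbol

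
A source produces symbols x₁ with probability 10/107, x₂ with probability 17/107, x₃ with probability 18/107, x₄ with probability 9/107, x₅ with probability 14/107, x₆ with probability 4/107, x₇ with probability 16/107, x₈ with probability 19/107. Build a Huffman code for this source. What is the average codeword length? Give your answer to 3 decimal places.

2.944 bits/symbol

Repeatedly combine the two least-probable nodes; the expected code length is the sum of the merged weights.
merge 4/107 + 9/107 → 13/107
merge 10/107 + 13/107 → 23/107
merge 14/107 + 16/107 → 30/107
merge 17/107 + 18/107 → 35/107
merge 19/107 + 23/107 → 42/107
merge 30/107 + 35/107 → 65/107
merge 42/107 + 65/107 → 1
L = 13/107 + 23/107 + 30/107 + 35/107 + 42/107 + 65/107 + 1 = 315/107 ≈ 2.944 bits/symbol.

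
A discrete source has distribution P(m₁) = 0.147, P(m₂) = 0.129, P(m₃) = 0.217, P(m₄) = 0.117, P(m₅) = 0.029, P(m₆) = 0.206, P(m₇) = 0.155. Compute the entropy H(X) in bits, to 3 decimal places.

2.663 bits

H = −Σ pᵢ log₂ pᵢ.
−0.147·log₂(0.147) = 0.4066
−0.129·log₂(0.129) = 0.3811
−0.217·log₂(0.217) = 0.4783
−0.117·log₂(0.117) = 0.3622
−0.029·log₂(0.029) = 0.1481
−0.206·log₂(0.206) = 0.4695
−0.155·log₂(0.155) = 0.4169
Sum ≈ 2.6628 → 2.663 bits.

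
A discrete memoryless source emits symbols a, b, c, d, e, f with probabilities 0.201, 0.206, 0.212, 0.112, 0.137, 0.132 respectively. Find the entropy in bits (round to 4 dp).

2.5415 bits

H = −Σ pᵢ log₂ pᵢ.
−0.201·log₂(0.201) = 0.4653
−0.206·log₂(0.206) = 0.4695
−0.212·log₂(0.212) = 0.4744
−0.112·log₂(0.112) = 0.3537
−0.137·log₂(0.137) = 0.3929
−0.132·log₂(0.132) = 0.3856
Sum ≈ 2.5415 → 2.5415 bits.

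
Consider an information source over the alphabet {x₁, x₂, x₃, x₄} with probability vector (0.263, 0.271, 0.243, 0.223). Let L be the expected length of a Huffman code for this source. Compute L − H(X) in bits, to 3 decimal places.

Entropy H = −Σ p log₂ p ≈ 1.9960 bits.
Huffman merges: 223/1000+243/1000→233/500; 263/1000+271/1000→267/500; 233/500+267/500→1. L = 2 ≈ 2.0000.
L − H = 2.0000 − 1.9960 = 0.004 bits.

0.004 bits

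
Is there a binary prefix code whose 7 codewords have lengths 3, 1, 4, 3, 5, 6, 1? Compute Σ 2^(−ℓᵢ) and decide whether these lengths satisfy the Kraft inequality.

1.359375; no

With common denominator 2^6 = 64: Σ 2^(−ℓᵢ) = 8/64 + 32/64 + 4/64 + 8/64 + 2/64 + 1/64 + 32/64 = 87/64 = 1.359375.
Kraft's inequality requires Σ ≤ 1; here Σ = 1.359375 > 1, so no such prefix code exists.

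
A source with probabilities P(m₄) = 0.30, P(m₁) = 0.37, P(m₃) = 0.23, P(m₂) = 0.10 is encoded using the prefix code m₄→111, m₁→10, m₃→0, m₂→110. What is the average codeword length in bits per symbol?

L̄ = Σ pᵢ·ℓᵢ = 0.30·3 + 0.37·2 + 0.23·1 + 0.10·3 = 2.17 bits/symbol.

2.17 bits/symbol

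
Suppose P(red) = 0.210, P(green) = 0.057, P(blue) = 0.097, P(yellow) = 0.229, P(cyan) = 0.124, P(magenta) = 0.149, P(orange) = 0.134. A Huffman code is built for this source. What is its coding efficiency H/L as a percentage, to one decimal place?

99.2%

Entropy H = −Σ p log₂ p ≈ 2.6931 bits.
Huffman merges: 57/1000+97/1000→77/500; 31/250+67/500→129/500; 149/1000+77/500→303/1000; 21/100+229/1000→439/1000; 129/500+303/1000→561/1000; 439/1000+561/1000→1. L = 543/200 ≈ 2.7150.
Efficiency = H/L = 2.6931/2.7150 = 99.2%.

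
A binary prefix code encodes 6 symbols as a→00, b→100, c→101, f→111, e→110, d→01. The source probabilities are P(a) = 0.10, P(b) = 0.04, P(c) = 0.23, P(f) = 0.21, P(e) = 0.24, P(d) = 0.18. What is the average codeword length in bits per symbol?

L̄ = Σ pᵢ·ℓᵢ = 0.10·2 + 0.04·3 + 0.23·3 + 0.21·3 + 0.24·3 + 0.18·2 = 2.72 bits/symbol.

2.72 bits/symbol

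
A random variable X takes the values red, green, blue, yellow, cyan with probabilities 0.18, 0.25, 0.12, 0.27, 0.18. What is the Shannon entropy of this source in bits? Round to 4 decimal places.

H = −Σ pᵢ log₂ pᵢ.
−0.18·log₂(0.18) = 0.4453
−0.25·log₂(0.25) = 0.5000
−0.12·log₂(0.12) = 0.3671
−0.27·log₂(0.27) = 0.5100
−0.18·log₂(0.18) = 0.4453
Sum ≈ 2.2677 → 2.2677 bits.

2.2677 bits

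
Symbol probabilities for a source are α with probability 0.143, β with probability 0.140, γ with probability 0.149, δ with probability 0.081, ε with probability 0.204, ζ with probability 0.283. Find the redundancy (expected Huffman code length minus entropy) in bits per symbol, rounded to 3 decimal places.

Entropy H = −Σ p log₂ p ≈ 2.4845 bits.
Huffman merges: 81/1000+7/50→221/1000; 143/1000+149/1000→73/250; 51/250+221/1000→17/40; 283/1000+73/250→23/40; 17/40+23/40→1. L = 2513/1000 ≈ 2.5130.
L − H = 2.5130 − 2.4845 = 0.028 bits.

0.028 bits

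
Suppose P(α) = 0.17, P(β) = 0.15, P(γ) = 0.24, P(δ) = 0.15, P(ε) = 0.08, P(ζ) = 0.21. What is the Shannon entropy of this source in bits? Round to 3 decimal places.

2.514 bits

H = −Σ pᵢ log₂ pᵢ.
−0.17·log₂(0.17) = 0.4346
−0.15·log₂(0.15) = 0.4105
−0.24·log₂(0.24) = 0.4941
−0.15·log₂(0.15) = 0.4105
−0.08·log₂(0.08) = 0.2915
−0.21·log₂(0.21) = 0.4728
Sum ≈ 2.5141 → 2.514 bits.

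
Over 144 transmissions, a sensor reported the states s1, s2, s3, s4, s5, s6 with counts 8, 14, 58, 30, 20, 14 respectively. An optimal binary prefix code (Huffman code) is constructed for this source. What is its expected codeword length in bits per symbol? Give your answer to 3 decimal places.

Probabilities are the counts divided by 144.
Repeatedly combine the two least-probable nodes; the expected code length is the sum of the merged weights.
merge 1/18 + 7/72 → 11/72
merge 7/72 + 5/36 → 17/72
merge 11/72 + 5/24 → 13/36
merge 17/72 + 13/36 → 43/72
merge 29/72 + 43/72 → 1
L = 11/72 + 17/72 + 13/36 + 43/72 + 1 = 169/72 ≈ 2.347 bits/symbol.

2.347 bits/symbol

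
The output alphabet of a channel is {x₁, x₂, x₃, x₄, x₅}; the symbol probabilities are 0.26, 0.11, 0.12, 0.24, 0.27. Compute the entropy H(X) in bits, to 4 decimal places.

H = −Σ pᵢ log₂ pᵢ.
−0.26·log₂(0.26) = 0.5053
−0.11·log₂(0.11) = 0.3503
−0.12·log₂(0.12) = 0.3671
−0.24·log₂(0.24) = 0.4941
−0.27·log₂(0.27) = 0.5100
Sum ≈ 2.2268 → 2.2268 bits.

2.2268 bits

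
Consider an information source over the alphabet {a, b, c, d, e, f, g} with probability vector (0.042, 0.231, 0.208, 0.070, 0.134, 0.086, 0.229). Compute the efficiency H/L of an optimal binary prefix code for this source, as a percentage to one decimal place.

98.4%

Entropy H = −Σ p log₂ p ≈ 2.6001 bits.
Huffman merges: 21/500+7/100→14/125; 43/500+14/125→99/500; 67/500+99/500→83/250; 26/125+229/1000→437/1000; 231/1000+83/250→563/1000; 437/1000+563/1000→1. L = 1321/500 ≈ 2.6420.
Efficiency = H/L = 2.6001/2.6420 = 98.4%.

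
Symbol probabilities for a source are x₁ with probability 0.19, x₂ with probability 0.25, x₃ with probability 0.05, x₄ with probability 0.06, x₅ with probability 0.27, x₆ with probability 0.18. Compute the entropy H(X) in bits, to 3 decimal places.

H = −Σ pᵢ log₂ pᵢ.
−0.19·log₂(0.19) = 0.4552
−0.25·log₂(0.25) = 0.5000
−0.05·log₂(0.05) = 0.2161
−0.06·log₂(0.06) = 0.2435
−0.27·log₂(0.27) = 0.5100
−0.18·log₂(0.18) = 0.4453
Sum ≈ 2.3702 → 2.370 bits.

2.370 bits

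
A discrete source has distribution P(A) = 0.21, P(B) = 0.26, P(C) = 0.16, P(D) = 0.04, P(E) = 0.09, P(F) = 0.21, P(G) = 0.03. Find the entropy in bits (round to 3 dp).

2.524 bits

H = −Σ pᵢ log₂ pᵢ.
−0.21·log₂(0.21) = 0.4728
−0.26·log₂(0.26) = 0.5053
−0.16·log₂(0.16) = 0.4230
−0.04·log₂(0.04) = 0.1858
−0.09·log₂(0.09) = 0.3127
−0.21·log₂(0.21) = 0.4728
−0.03·log₂(0.03) = 0.1518
Sum ≈ 2.5241 → 2.524 bits.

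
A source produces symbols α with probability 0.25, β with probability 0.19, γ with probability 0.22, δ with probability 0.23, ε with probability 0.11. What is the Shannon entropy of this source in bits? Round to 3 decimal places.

H = −Σ pᵢ log₂ pᵢ.
−0.25·log₂(0.25) = 0.5000
−0.19·log₂(0.19) = 0.4552
−0.22·log₂(0.22) = 0.4806
−0.23·log₂(0.23) = 0.4877
−0.11·log₂(0.11) = 0.3503
Sum ≈ 2.2738 → 2.274 bits.

2.274 bits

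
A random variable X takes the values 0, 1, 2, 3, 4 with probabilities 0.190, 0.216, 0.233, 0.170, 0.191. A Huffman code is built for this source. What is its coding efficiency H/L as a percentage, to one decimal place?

Entropy H = −Σ p log₂ p ≈ 2.3132 bits.
Huffman merges: 17/100+19/100→9/25; 191/1000+27/125→407/1000; 233/1000+9/25→593/1000; 407/1000+593/1000→1. L = 59/25 ≈ 2.3600.
Efficiency = H/L = 2.3132/2.3600 = 98.0%.

98.0%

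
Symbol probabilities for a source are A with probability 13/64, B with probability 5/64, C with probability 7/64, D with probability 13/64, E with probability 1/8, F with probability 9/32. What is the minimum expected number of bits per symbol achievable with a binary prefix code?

2.5 bits/symbol

Repeatedly combine the two least-probable nodes; the expected code length is the sum of the merged weights.
merge 5/64 + 7/64 → 3/16
merge 1/8 + 3/16 → 5/16
merge 13/64 + 13/64 → 13/32
merge 9/32 + 5/16 → 19/32
merge 13/32 + 19/32 → 1
L = 3/16 + 5/16 + 13/32 + 19/32 + 1 = 5/2 = 2.5 bits/symbol.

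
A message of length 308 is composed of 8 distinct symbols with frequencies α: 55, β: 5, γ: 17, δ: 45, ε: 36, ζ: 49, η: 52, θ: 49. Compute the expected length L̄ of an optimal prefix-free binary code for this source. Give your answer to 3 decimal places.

Probabilities are the counts divided by 308.
Repeatedly combine the two least-probable nodes; the expected code length is the sum of the merged weights.
merge 5/308 + 17/308 → 1/14
merge 1/14 + 9/77 → 29/154
merge 45/308 + 7/44 → 47/154
merge 7/44 + 13/77 → 101/308
merge 5/28 + 29/154 → 113/308
merge 47/154 + 101/308 → 195/308
merge 113/308 + 195/308 → 1
L = 1/14 + 29/154 + 47/154 + 101/308 + 113/308 + 195/308 + 1 = 81/28 ≈ 2.893 bits/symbol.

2.893 bits/symbol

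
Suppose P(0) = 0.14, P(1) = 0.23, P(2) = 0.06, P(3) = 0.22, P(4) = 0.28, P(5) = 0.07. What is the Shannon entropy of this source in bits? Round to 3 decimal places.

2.392 bits

H = −Σ pᵢ log₂ pᵢ.
−0.14·log₂(0.14) = 0.3971
−0.23·log₂(0.23) = 0.4877
−0.06·log₂(0.06) = 0.2435
−0.22·log₂(0.22) = 0.4806
−0.28·log₂(0.28) = 0.5142
−0.07·log₂(0.07) = 0.2686
Sum ≈ 2.3917 → 2.392 bits.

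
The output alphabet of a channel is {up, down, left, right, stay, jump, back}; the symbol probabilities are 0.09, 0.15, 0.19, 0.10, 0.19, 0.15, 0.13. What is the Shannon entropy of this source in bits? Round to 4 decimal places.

H = −Σ pᵢ log₂ pᵢ.
−0.09·log₂(0.09) = 0.3127
−0.15·log₂(0.15) = 0.4105
−0.19·log₂(0.19) = 0.4552
−0.10·log₂(0.10) = 0.3322
−0.19·log₂(0.19) = 0.4552
−0.15·log₂(0.15) = 0.4105
−0.13·log₂(0.13) = 0.3826
Sum ≈ 2.7590 → 2.7590 bits.

2.7590 bits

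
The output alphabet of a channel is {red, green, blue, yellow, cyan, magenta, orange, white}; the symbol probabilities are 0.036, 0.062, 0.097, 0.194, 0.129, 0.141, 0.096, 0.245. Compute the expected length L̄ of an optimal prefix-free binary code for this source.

Repeatedly combine the two least-probable nodes; the expected code length is the sum of the merged weights.
merge 9/250 + 31/500 → 49/500
merge 12/125 + 97/1000 → 193/1000
merge 49/500 + 129/1000 → 227/1000
merge 141/1000 + 193/1000 → 167/500
merge 97/500 + 227/1000 → 421/1000
merge 49/200 + 167/500 → 579/1000
merge 421/1000 + 579/1000 → 1
L = 49/500 + 193/1000 + 227/1000 + 167/500 + 421/1000 + 579/1000 + 1 = 713/250 = 2.852 bits/symbol.

2.852 bits/symbol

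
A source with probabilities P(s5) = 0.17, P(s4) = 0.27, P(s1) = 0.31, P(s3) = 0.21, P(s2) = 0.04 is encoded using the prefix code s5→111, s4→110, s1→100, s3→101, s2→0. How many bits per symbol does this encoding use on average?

2.92 bits/symbol

L̄ = Σ pᵢ·ℓᵢ = 0.17·3 + 0.27·3 + 0.31·3 + 0.21·3 + 0.04·1 = 2.92 bits/symbol.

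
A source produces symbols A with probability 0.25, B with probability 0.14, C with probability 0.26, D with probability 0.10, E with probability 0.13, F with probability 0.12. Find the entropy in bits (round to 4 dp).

2.4843 bits

H = −Σ pᵢ log₂ pᵢ.
−0.25·log₂(0.25) = 0.5000
−0.14·log₂(0.14) = 0.3971
−0.26·log₂(0.26) = 0.5053
−0.10·log₂(0.10) = 0.3322
−0.13·log₂(0.13) = 0.3826
−0.12·log₂(0.12) = 0.3671
Sum ≈ 2.4843 → 2.4843 bits.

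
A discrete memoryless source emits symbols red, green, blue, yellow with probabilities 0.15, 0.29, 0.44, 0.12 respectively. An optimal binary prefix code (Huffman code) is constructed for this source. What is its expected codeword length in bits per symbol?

Repeatedly combine the two least-probable nodes; the expected code length is the sum of the merged weights.
merge 3/25 + 3/20 → 27/100
merge 27/100 + 29/100 → 14/25
merge 11/25 + 14/25 → 1
L = 27/100 + 14/25 + 1 = 183/100 = 1.83 bits/symbol.

1.83 bits/symbol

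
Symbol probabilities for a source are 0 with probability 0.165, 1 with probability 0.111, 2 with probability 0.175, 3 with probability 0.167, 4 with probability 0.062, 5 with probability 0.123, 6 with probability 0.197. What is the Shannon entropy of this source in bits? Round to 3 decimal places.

H = −Σ pᵢ log₂ pᵢ.
−0.165·log₂(0.165) = 0.4289
−0.111·log₂(0.111) = 0.3520
−0.175·log₂(0.175) = 0.4401
−0.167·log₂(0.167) = 0.4312
−0.062·log₂(0.062) = 0.2487
−0.123·log₂(0.123) = 0.3719
−0.197·log₂(0.197) = 0.4617
Sum ≈ 2.7345 → 2.734 bits.

2.734 bits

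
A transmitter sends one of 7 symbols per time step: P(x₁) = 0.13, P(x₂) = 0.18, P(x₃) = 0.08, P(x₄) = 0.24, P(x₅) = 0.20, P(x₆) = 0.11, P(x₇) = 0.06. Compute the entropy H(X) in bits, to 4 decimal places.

2.6718 bits

H = −Σ pᵢ log₂ pᵢ.
−0.13·log₂(0.13) = 0.3826
−0.18·log₂(0.18) = 0.4453
−0.08·log₂(0.08) = 0.2915
−0.24·log₂(0.24) = 0.4941
−0.20·log₂(0.20) = 0.4644
−0.11·log₂(0.11) = 0.3503
−0.06·log₂(0.06) = 0.2435
Sum ≈ 2.6718 → 2.6718 bits.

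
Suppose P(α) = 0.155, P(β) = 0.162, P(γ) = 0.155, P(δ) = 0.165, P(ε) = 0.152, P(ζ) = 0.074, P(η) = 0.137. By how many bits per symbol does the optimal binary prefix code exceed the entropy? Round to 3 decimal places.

0.063 bits

Entropy H = −Σ p log₂ p ≈ 2.7721 bits.
Huffman merges: 37/500+137/1000→211/1000; 19/125+31/200→307/1000; 31/200+81/500→317/1000; 33/200+211/1000→47/125; 307/1000+317/1000→78/125; 47/125+78/125→1. L = 567/200 ≈ 2.8350.
L − H = 2.8350 − 2.7721 = 0.063 bits.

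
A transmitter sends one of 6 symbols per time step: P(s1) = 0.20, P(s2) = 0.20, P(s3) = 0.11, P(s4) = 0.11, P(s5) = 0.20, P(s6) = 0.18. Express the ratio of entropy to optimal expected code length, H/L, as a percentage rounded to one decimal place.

Entropy H = −Σ p log₂ p ≈ 2.5390 bits.
Huffman merges: 11/100+11/100→11/50; 9/50+1/5→19/50; 1/5+1/5→2/5; 11/50+19/50→3/5; 2/5+3/5→1. L = 13/5 ≈ 2.6000.
Efficiency = H/L = 2.5390/2.6000 = 97.7%.

97.7%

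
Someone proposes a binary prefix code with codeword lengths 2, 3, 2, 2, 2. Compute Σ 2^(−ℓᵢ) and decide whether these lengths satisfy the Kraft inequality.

1.125; no

With common denominator 2^3 = 8: Σ 2^(−ℓᵢ) = 2/8 + 1/8 + 2/8 + 2/8 + 2/8 = 9/8 = 1.125.
Kraft's inequality requires Σ ≤ 1; here Σ = 1.125 > 1, so no such prefix code exists.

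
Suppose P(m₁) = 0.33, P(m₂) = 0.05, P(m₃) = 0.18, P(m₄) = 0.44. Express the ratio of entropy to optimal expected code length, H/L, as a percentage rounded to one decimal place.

95.6%

Entropy H = −Σ p log₂ p ≈ 1.7104 bits.
Huffman merges: 1/20+9/50→23/100; 23/100+33/100→14/25; 11/25+14/25→1. L = 179/100 ≈ 1.7900.
Efficiency = H/L = 1.7104/1.7900 = 95.6%.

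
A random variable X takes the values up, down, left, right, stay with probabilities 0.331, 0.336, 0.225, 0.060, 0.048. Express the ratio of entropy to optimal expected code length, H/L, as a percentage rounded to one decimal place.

94.8%

Entropy H = −Σ p log₂ p ≈ 1.9947 bits.
Huffman merges: 6/125+3/50→27/250; 27/250+9/40→333/1000; 331/1000+333/1000→83/125; 42/125+83/125→1. L = 421/200 ≈ 2.1050.
Efficiency = H/L = 1.9947/2.1050 = 94.8%.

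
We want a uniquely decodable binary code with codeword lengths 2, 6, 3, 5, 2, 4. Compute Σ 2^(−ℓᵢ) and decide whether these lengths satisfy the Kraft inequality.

With common denominator 2^6 = 64: Σ 2^(−ℓᵢ) = 16/64 + 1/64 + 8/64 + 2/64 + 16/64 + 4/64 = 47/64 = 0.734375.
Kraft's inequality requires Σ ≤ 1; here Σ = 0.734375 ≤ 1, so such a prefix code exists.

0.734375; yes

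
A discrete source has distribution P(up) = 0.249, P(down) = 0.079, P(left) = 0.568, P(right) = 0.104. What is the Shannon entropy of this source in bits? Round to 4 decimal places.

H = −Σ pᵢ log₂ pᵢ.
−0.249·log₂(0.249) = 0.4994
−0.079·log₂(0.079) = 0.2893
−0.568·log₂(0.568) = 0.4635
−0.104·log₂(0.104) = 0.3396
Sum ≈ 1.5918 → 1.5918 bits.

1.5918 bits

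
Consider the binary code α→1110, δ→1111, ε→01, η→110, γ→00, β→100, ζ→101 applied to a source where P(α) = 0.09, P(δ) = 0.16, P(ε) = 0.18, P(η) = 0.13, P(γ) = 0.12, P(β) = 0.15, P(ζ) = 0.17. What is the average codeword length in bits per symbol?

L̄ = Σ pᵢ·ℓᵢ = 0.09·4 + 0.16·4 + 0.18·2 + 0.13·3 + 0.12·2 + 0.15·3 + 0.17·3 = 2.95 bits/symbol.

2.95 bits/symbol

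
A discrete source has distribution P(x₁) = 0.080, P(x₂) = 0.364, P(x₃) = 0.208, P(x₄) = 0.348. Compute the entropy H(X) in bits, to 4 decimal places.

H = −Σ pᵢ log₂ pᵢ.
−0.080·log₂(0.080) = 0.2915
−0.364·log₂(0.364) = 0.5307
−0.208·log₂(0.208) = 0.4712
−0.348·log₂(0.348) = 0.5299
Sum ≈ 1.8234 → 1.8234 bits.

1.8234 bits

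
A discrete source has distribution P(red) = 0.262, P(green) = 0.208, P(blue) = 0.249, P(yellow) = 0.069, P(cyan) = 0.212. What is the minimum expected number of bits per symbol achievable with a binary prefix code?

Repeatedly combine the two least-probable nodes; the expected code length is the sum of the merged weights.
merge 69/1000 + 26/125 → 277/1000
merge 53/250 + 249/1000 → 461/1000
merge 131/500 + 277/1000 → 539/1000
merge 461/1000 + 539/1000 → 1
L = 277/1000 + 461/1000 + 539/1000 + 1 = 2277/1000 = 2.277 bits/symbol.

2.277 bits/symbol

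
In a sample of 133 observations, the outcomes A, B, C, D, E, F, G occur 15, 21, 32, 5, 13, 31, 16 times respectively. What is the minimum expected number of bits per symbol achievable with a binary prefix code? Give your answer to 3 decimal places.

Probabilities are the counts divided by 133.
Repeatedly combine the two least-probable nodes; the expected code length is the sum of the merged weights.
merge 5/133 + 13/133 → 18/133
merge 15/133 + 16/133 → 31/133
merge 18/133 + 3/19 → 39/133
merge 31/133 + 31/133 → 62/133
merge 32/133 + 39/133 → 71/133
merge 62/133 + 71/133 → 1
L = 18/133 + 31/133 + 39/133 + 62/133 + 71/133 + 1 = 354/133 ≈ 2.662 bits/symbol.

2.662 bits/symbol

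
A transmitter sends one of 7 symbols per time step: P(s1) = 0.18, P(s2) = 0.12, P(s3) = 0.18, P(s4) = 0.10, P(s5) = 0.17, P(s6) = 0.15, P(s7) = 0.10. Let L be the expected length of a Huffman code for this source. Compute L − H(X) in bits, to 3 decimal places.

Entropy H = −Σ p log₂ p ≈ 2.7672 bits.
Huffman merges: 1/10+1/10→1/5; 3/25+3/20→27/100; 17/100+9/50→7/20; 9/50+1/5→19/50; 27/100+7/20→31/50; 19/50+31/50→1. L = 141/50 ≈ 2.8200.
L − H = 2.8200 − 2.7672 = 0.053 bits.

0.053 bits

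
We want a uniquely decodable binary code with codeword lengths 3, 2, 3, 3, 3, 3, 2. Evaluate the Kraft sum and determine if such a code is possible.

With common denominator 2^3 = 8: Σ 2^(−ℓᵢ) = 1/8 + 2/8 + 1/8 + 1/8 + 1/8 + 1/8 + 2/8 = 9/8 = 1.125.
Kraft's inequality requires Σ ≤ 1; here Σ = 1.125 > 1, so no such prefix code exists.

1.125; no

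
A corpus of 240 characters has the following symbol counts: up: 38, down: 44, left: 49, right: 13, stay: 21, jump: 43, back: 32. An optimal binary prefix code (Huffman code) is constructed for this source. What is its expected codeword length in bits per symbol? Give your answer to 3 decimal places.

Probabilities are the counts divided by 240.
Repeatedly combine the two least-probable nodes; the expected code length is the sum of the merged weights.
merge 13/240 + 7/80 → 17/120
merge 2/15 + 17/120 → 11/40
merge 19/120 + 43/240 → 27/80
merge 11/60 + 49/240 → 31/80
merge 11/40 + 27/80 → 49/80
merge 31/80 + 49/80 → 1
L = 17/120 + 11/40 + 27/80 + 31/80 + 49/80 + 1 = 661/240 ≈ 2.754 bits/symbol.

2.754 bits/symbol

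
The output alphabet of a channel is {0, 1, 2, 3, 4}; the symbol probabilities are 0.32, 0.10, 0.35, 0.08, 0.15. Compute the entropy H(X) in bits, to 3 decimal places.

2.090 bits

H = −Σ pᵢ log₂ pᵢ.
−0.32·log₂(0.32) = 0.5260
−0.10·log₂(0.10) = 0.3322
−0.35·log₂(0.35) = 0.5301
−0.08·log₂(0.08) = 0.2915
−0.15·log₂(0.15) = 0.4105
Sum ≈ 2.0904 → 2.090 bits.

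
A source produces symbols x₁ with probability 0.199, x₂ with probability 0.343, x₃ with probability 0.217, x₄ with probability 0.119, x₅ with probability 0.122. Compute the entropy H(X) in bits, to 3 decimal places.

2.207 bits

H = −Σ pᵢ log₂ pᵢ.
−0.199·log₂(0.199) = 0.4635
−0.343·log₂(0.343) = 0.5295
−0.217·log₂(0.217) = 0.4783
−0.119·log₂(0.119) = 0.3654
−0.122·log₂(0.122) = 0.3703
Sum ≈ 2.2070 → 2.207 bits.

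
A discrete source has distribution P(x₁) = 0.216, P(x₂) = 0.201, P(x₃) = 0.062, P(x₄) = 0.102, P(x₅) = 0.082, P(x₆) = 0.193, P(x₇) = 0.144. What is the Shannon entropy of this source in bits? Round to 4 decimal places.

H = −Σ pᵢ log₂ pᵢ.
−0.216·log₂(0.216) = 0.4776
−0.201·log₂(0.201) = 0.4653
−0.062·log₂(0.062) = 0.2487
−0.102·log₂(0.102) = 0.3359
−0.082·log₂(0.082) = 0.2959
−0.193·log₂(0.193) = 0.4581
−0.144·log₂(0.144) = 0.4026
Sum ≈ 2.6840 → 2.6840 bits.

2.6840 bits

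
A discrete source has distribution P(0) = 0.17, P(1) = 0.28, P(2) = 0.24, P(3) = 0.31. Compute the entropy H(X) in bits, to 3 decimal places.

1.967 bits

H = −Σ pᵢ log₂ pᵢ.
−0.17·log₂(0.17) = 0.4346
−0.28·log₂(0.28) = 0.5142
−0.24·log₂(0.24) = 0.4941
−0.31·log₂(0.31) = 0.5238
Sum ≈ 1.9667 → 1.967 bits.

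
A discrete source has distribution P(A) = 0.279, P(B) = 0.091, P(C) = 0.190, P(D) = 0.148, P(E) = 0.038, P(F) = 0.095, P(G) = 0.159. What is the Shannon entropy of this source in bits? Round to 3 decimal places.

2.615 bits

H = −Σ pᵢ log₂ pᵢ.
−0.279·log₂(0.279) = 0.5138
−0.091·log₂(0.091) = 0.3147
−0.190·log₂(0.190) = 0.4552
−0.148·log₂(0.148) = 0.4079
−0.038·log₂(0.038) = 0.1793
−0.095·log₂(0.095) = 0.3226
−0.159·log₂(0.159) = 0.4218
Sum ≈ 2.6154 → 2.615 bits.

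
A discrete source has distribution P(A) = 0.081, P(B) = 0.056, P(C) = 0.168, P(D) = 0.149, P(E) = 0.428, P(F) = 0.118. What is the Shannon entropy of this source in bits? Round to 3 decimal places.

2.256 bits

H = −Σ pᵢ log₂ pᵢ.
−0.081·log₂(0.081) = 0.2937
−0.056·log₂(0.056) = 0.2329
−0.168·log₂(0.168) = 0.4323
−0.149·log₂(0.149) = 0.4092
−0.428·log₂(0.428) = 0.5240
−0.118·log₂(0.118) = 0.3638
Sum ≈ 2.2560 → 2.256 bits.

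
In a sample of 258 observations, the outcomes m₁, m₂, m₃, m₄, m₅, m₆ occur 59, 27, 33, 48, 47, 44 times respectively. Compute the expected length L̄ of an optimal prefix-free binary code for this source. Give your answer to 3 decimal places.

Probabilities are the counts divided by 258.
Repeatedly combine the two least-probable nodes; the expected code length is the sum of the merged weights.
merge 9/86 + 11/86 → 10/43
merge 22/129 + 47/258 → 91/258
merge 8/43 + 59/258 → 107/258
merge 10/43 + 91/258 → 151/258
merge 107/258 + 151/258 → 1
L = 10/43 + 91/258 + 107/258 + 151/258 + 1 = 667/258 ≈ 2.585 bits/symbol.

2.585 bits/symbol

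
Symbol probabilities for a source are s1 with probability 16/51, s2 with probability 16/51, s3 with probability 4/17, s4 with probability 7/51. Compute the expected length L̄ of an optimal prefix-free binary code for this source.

2 bits/symbol

Repeatedly combine the two least-probable nodes; the expected code length is the sum of the merged weights.
merge 7/51 + 4/17 → 19/51
merge 16/51 + 16/51 → 32/51
merge 19/51 + 32/51 → 1
L = 19/51 + 32/51 + 1 = 2 bits/symbol.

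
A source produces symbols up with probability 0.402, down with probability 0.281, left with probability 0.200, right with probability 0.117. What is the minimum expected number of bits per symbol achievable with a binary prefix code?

Repeatedly combine the two least-probable nodes; the expected code length is the sum of the merged weights.
merge 117/1000 + 1/5 → 317/1000
merge 281/1000 + 317/1000 → 299/500
merge 201/500 + 299/500 → 1
L = 317/1000 + 299/500 + 1 = 383/200 = 1.915 bits/symbol.

1.915 bits/symbol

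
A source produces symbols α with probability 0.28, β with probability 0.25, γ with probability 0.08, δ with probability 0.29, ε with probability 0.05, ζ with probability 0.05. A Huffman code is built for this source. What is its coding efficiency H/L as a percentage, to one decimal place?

98.9%

Entropy H = −Σ p log₂ p ≈ 2.2558 bits.
Huffman merges: 1/20+1/20→1/10; 2/25+1/10→9/50; 9/50+1/4→43/100; 7/25+29/100→57/100; 43/100+57/100→1. L = 57/25 ≈ 2.2800.
Efficiency = H/L = 2.2558/2.2800 = 98.9%.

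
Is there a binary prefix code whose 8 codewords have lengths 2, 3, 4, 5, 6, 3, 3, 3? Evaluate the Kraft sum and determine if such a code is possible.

With common denominator 2^6 = 64: Σ 2^(−ℓᵢ) = 16/64 + 8/64 + 4/64 + 2/64 + 1/64 + 8/64 + 8/64 + 8/64 = 55/64 = 0.859375.
Kraft's inequality requires Σ ≤ 1; here Σ = 0.859375 ≤ 1, so such a prefix code exists.

0.859375; yes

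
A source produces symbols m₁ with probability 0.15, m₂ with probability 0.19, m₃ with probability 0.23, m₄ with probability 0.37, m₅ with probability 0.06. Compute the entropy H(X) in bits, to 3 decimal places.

2.128 bits

H = −Σ pᵢ log₂ pᵢ.
−0.15·log₂(0.15) = 0.4105
−0.19·log₂(0.19) = 0.4552
−0.23·log₂(0.23) = 0.4877
−0.37·log₂(0.37) = 0.5307
−0.06·log₂(0.06) = 0.2435
Sum ≈ 2.1277 → 2.128 bits.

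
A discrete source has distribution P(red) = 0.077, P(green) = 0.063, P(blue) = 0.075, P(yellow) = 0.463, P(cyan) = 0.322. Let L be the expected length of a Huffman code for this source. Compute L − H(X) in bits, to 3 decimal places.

0.033 bits

Entropy H = −Σ p log₂ p ≈ 1.8572 bits.
Huffman merges: 63/1000+3/40→69/500; 77/1000+69/500→43/200; 43/200+161/500→537/1000; 463/1000+537/1000→1. L = 189/100 ≈ 1.8900.
L − H = 1.8900 − 1.8572 = 0.033 bits.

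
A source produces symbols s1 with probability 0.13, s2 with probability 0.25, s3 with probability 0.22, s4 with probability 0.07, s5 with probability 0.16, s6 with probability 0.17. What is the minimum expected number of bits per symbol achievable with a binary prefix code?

Repeatedly combine the two least-probable nodes; the expected code length is the sum of the merged weights.
merge 7/100 + 13/100 → 1/5
merge 4/25 + 17/100 → 33/100
merge 1/5 + 11/50 → 21/50
merge 1/4 + 33/100 → 29/50
merge 21/50 + 29/50 → 1
L = 1/5 + 33/100 + 21/50 + 29/50 + 1 = 253/100 = 2.53 bits/symbol.

2.53 bits/symbol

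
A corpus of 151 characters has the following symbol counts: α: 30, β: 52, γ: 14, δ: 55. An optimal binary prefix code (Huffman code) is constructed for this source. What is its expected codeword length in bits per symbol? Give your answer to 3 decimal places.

1.927 bits/symbol

Probabilities are the counts divided by 151.
Repeatedly combine the two least-probable nodes; the expected code length is the sum of the merged weights.
merge 14/151 + 30/151 → 44/151
merge 44/151 + 52/151 → 96/151
merge 55/151 + 96/151 → 1
L = 44/151 + 96/151 + 1 = 291/151 ≈ 1.927 bits/symbol.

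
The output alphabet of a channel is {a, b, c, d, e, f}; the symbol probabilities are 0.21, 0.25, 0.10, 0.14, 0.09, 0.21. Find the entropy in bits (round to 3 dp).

2.488 bits

H = −Σ pᵢ log₂ pᵢ.
−0.21·log₂(0.21) = 0.4728
−0.25·log₂(0.25) = 0.5000
−0.10·log₂(0.10) = 0.3322
−0.14·log₂(0.14) = 0.3971
−0.09·log₂(0.09) = 0.3127
−0.21·log₂(0.21) = 0.4728
Sum ≈ 2.4876 → 2.488 bits.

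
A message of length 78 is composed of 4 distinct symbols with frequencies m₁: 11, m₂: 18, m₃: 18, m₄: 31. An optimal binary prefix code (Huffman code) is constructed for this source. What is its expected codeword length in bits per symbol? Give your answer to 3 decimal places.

Probabilities are the counts divided by 78.
Repeatedly combine the two least-probable nodes; the expected code length is the sum of the merged weights.
merge 11/78 + 3/13 → 29/78
merge 3/13 + 29/78 → 47/78
merge 31/78 + 47/78 → 1
L = 29/78 + 47/78 + 1 = 77/39 ≈ 1.974 bits/symbol.

1.974 bits/symbol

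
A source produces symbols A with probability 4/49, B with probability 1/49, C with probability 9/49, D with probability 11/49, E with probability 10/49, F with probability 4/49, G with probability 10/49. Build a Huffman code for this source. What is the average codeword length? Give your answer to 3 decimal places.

Repeatedly combine the two least-probable nodes; the expected code length is the sum of the merged weights.
merge 1/49 + 4/49 → 5/49
merge 4/49 + 5/49 → 9/49
merge 9/49 + 9/49 → 18/49
merge 10/49 + 10/49 → 20/49
merge 11/49 + 18/49 → 29/49
merge 20/49 + 29/49 → 1
L = 5/49 + 9/49 + 18/49 + 20/49 + 29/49 + 1 = 130/49 ≈ 2.653 bits/symbol.

2.653 bits/symbol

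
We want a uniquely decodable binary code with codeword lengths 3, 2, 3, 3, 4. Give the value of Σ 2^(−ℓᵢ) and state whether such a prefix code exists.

With common denominator 2^4 = 16: Σ 2^(−ℓᵢ) = 2/16 + 4/16 + 2/16 + 2/16 + 1/16 = 11/16 = 0.6875.
Kraft's inequality requires Σ ≤ 1; here Σ = 0.6875 ≤ 1, so such a prefix code exists.

0.6875; yes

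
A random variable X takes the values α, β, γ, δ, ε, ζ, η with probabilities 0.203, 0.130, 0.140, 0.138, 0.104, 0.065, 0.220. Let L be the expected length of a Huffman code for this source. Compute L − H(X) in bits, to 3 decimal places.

0.028 bits

Entropy H = −Σ p log₂ p ≈ 2.7175 bits.
Huffman merges: 13/200+13/125→169/1000; 13/100+69/500→67/250; 7/50+169/1000→309/1000; 203/1000+11/50→423/1000; 67/250+309/1000→577/1000; 423/1000+577/1000→1. L = 1373/500 ≈ 2.7460.
L − H = 2.7460 − 2.7175 = 0.028 bits.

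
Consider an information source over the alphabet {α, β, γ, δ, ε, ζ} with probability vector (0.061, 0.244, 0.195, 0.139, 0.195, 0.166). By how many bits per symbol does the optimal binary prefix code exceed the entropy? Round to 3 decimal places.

0.073 bits

Entropy H = −Σ p log₂ p ≈ 2.4883 bits.
Huffman merges: 61/1000+139/1000→1/5; 83/500+39/200→361/1000; 39/200+1/5→79/200; 61/250+361/1000→121/200; 79/200+121/200→1. L = 2561/1000 ≈ 2.5610.
L − H = 2.5610 − 2.4883 = 0.073 bits.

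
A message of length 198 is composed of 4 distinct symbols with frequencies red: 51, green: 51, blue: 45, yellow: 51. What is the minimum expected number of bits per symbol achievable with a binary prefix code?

2 bits/symbol

Probabilities are the counts divided by 198.
Repeatedly combine the two least-probable nodes; the expected code length is the sum of the merged weights.
merge 5/22 + 17/66 → 16/33
merge 17/66 + 17/66 → 17/33
merge 16/33 + 17/33 → 1
L = 16/33 + 17/33 + 1 = 2 bits/symbol.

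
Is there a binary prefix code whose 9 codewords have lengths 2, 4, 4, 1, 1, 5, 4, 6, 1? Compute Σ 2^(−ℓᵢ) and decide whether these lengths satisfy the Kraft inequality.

1.984375; no

With common denominator 2^6 = 64: Σ 2^(−ℓᵢ) = 16/64 + 4/64 + 4/64 + 32/64 + 32/64 + 2/64 + 4/64 + 1/64 + 32/64 = 127/64 = 1.984375.
Kraft's inequality requires Σ ≤ 1; here Σ = 1.984375 > 1, so no such prefix code exists.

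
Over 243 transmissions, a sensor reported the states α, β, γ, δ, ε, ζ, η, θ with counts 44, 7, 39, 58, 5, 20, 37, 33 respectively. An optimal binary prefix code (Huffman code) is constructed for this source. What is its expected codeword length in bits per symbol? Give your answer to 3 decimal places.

2.761 bits/symbol

Probabilities are the counts divided by 243.
Repeatedly combine the two least-probable nodes; the expected code length is the sum of the merged weights.
merge 5/243 + 7/243 → 4/81
merge 4/81 + 20/243 → 32/243
merge 32/243 + 11/81 → 65/243
merge 37/243 + 13/81 → 76/243
merge 44/243 + 58/243 → 34/81
merge 65/243 + 76/243 → 47/81
merge 34/81 + 47/81 → 1
L = 4/81 + 32/243 + 65/243 + 76/243 + 34/81 + 47/81 + 1 = 671/243 ≈ 2.761 bits/symbol.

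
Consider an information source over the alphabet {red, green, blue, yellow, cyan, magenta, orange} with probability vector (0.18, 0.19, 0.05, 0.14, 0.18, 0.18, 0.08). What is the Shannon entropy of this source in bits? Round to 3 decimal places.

2.696 bits

H = −Σ pᵢ log₂ pᵢ.
−0.18·log₂(0.18) = 0.4453
−0.19·log₂(0.19) = 0.4552
−0.05·log₂(0.05) = 0.2161
−0.14·log₂(0.14) = 0.3971
−0.18·log₂(0.18) = 0.4453
−0.18·log₂(0.18) = 0.4453
−0.08·log₂(0.08) = 0.2915
Sum ≈ 2.6959 → 2.696 bits.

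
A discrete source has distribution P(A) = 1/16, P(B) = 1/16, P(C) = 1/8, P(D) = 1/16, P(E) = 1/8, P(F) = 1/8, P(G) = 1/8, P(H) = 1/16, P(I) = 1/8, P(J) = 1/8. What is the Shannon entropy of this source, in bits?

Each probability is a power of 1/2, so log₂(1/p) is an integer.
H = Σ p·log₂(1/p) = 1/16·4 + 1/16·4 + 1/8·3 + 1/16·4 + 1/8·3 + 1/8·3 + 1/8·3 + 1/16·4 + 1/8·3 + 1/8·3 = 3.25 bits.

3.25 bits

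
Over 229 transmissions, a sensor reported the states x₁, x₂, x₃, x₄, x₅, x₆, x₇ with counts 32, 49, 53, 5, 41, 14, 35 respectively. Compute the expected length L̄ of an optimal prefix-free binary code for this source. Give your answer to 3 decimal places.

Probabilities are the counts divided by 229.
Repeatedly combine the two least-probable nodes; the expected code length is the sum of the merged weights.
merge 5/229 + 14/229 → 19/229
merge 19/229 + 32/229 → 51/229
merge 35/229 + 41/229 → 76/229
merge 49/229 + 51/229 → 100/229
merge 53/229 + 76/229 → 129/229
merge 100/229 + 129/229 → 1
L = 19/229 + 51/229 + 76/229 + 100/229 + 129/229 + 1 = 604/229 ≈ 2.638 bits/symbol.

2.638 bits/symbol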